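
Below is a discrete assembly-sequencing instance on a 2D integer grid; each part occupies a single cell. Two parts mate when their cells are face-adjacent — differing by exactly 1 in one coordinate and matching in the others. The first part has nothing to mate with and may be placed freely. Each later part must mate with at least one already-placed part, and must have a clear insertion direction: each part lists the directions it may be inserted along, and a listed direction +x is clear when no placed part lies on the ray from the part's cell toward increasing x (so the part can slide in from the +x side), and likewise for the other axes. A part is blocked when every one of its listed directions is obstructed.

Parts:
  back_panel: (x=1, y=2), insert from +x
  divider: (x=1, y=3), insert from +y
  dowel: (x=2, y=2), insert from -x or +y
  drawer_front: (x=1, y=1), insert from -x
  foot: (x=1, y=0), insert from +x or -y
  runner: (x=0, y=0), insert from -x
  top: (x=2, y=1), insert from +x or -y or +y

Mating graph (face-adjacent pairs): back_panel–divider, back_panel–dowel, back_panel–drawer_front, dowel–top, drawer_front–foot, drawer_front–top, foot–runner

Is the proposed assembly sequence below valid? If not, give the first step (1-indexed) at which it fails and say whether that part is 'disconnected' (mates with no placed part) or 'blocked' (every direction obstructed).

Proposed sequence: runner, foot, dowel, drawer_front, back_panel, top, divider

1. runner@(0, 0) [-x clear] — {runner}
2. foot@(1, 0) [+x clear] — {foot, runner}
3. dowel@(2, 2) — no placed neighbour ⇒ disconnected

Invalid at step 3 (disconnected)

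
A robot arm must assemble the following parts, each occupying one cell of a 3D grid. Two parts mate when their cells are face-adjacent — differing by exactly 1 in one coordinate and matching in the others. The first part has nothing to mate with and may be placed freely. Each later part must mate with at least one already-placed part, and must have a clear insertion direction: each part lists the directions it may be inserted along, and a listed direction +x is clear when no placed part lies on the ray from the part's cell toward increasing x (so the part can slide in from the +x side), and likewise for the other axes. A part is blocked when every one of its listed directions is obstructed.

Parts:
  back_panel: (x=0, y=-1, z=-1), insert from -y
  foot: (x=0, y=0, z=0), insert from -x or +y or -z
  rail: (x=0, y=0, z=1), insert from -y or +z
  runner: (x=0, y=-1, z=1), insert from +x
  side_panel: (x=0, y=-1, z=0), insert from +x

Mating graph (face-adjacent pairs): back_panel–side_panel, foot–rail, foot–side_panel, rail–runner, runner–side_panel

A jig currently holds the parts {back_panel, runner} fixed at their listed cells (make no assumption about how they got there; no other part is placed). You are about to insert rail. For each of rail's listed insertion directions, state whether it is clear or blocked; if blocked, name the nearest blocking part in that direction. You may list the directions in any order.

+z: clear; -y: blocked by runner

-y: nearest on ray is runner@(0, -1, 1) ⇒ blocked
+z: ray from rail(0, 0, 1) has no placed part ⇒ clear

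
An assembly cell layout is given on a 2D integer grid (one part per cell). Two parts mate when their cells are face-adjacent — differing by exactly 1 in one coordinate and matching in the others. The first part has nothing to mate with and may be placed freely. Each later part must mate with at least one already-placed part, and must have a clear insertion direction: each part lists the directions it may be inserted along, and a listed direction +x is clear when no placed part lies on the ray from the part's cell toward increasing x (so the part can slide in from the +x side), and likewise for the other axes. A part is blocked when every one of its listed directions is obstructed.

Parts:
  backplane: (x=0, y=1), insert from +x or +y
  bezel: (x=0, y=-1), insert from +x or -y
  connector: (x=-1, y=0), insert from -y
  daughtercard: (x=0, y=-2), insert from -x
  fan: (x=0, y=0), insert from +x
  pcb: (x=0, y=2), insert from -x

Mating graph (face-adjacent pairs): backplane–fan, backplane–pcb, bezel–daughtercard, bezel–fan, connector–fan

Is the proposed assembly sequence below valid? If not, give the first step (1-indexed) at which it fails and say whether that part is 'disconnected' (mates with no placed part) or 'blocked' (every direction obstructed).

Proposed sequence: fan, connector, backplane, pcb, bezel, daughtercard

1. fan@(0, 0) [+x clear] — {fan}
2. connector@(-1, 0) [-y clear] — {connector, fan}
3. backplane@(0, 1) [+x clear] — {backplane, connector, fan}
4. pcb@(0, 2) [-x clear] — {backplane, connector, fan, pcb}
5. bezel@(0, -1) [+x clear] — {backplane, bezel, connector, fan, pcb}
6. daughtercard@(0, -2) [-x clear] — {backplane, bezel, connector, daughtercard, fan, pcb}

Valid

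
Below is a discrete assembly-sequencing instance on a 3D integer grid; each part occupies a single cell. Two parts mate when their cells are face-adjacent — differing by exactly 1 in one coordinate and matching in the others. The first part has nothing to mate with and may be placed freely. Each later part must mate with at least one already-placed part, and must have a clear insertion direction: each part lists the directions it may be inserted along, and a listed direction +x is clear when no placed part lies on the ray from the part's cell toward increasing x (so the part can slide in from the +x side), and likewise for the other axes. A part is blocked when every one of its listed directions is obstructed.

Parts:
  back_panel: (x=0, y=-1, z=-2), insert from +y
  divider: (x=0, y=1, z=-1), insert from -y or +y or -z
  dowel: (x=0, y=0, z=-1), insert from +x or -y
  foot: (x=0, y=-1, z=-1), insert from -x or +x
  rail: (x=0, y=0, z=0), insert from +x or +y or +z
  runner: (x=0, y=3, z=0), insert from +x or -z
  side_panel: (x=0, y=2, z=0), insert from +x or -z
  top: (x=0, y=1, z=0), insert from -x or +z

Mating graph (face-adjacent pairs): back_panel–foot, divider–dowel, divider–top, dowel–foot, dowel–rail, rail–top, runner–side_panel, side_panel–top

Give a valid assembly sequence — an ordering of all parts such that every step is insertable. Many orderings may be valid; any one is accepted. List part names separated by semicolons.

back_panel; foot; dowel; divider; rail; top; side_panel; runner

1. back_panel@(0, -1, -2) [+y clear] — {back_panel}
2. foot@(0, -1, -1) [-x clear] — {back_panel, foot}
3. dowel@(0, 0, -1) [+x clear] — {back_panel, dowel, foot}
4. divider@(0, 1, -1) [+y clear] — {back_panel, divider, dowel, foot}
5. rail@(0, 0, 0) [+x clear] — {back_panel, divider, dowel, foot, rail}
6. top@(0, 1, 0) [-x clear] — {back_panel, divider, dowel, foot, rail, top}
7. side_panel@(0, 2, 0) [+x clear] — {back_panel, divider, dowel, foot, rail, side_panel, top}
8. runner@(0, 3, 0) [+x clear] — {back_panel, divider, dowel, foot, rail, runner, side_panel, top}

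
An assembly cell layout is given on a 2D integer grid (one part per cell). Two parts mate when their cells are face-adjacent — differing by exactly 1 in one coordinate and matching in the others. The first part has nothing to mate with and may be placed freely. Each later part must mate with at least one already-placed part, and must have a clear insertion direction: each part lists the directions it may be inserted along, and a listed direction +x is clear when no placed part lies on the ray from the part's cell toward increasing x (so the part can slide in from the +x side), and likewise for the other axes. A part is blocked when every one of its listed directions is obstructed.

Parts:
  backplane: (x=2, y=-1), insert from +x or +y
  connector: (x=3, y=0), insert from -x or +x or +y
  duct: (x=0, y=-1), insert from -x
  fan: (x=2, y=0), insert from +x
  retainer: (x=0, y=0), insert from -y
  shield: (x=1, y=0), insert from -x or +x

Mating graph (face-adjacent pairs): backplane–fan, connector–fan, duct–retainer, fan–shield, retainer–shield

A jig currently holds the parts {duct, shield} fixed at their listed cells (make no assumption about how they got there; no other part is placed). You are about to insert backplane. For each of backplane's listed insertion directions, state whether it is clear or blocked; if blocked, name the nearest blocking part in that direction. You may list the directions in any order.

+x: ray from backplane(2, -1) has no placed part ⇒ clear
+y: ray from backplane(2, -1) has no placed part ⇒ clear

+x: clear; +y: clear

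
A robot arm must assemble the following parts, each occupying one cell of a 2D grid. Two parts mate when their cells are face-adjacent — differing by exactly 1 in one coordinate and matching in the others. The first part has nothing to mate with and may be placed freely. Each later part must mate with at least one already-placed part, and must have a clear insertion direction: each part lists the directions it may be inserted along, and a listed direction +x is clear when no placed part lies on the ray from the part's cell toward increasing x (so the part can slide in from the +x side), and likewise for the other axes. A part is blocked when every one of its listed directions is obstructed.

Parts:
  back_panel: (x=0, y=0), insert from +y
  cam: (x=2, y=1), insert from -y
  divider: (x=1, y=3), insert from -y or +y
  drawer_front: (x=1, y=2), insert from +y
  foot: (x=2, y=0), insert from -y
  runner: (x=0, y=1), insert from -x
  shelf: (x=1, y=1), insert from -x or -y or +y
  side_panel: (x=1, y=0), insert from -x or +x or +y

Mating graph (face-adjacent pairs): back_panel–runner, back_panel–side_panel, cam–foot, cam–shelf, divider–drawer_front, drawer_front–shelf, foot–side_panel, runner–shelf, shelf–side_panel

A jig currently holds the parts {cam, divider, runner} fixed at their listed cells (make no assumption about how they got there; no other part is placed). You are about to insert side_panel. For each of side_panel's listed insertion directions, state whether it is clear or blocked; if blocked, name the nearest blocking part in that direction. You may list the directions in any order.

-x: ray from side_panel(1, 0) has no placed part ⇒ clear
+x: ray from side_panel(1, 0) has no placed part ⇒ clear
+y: nearest on ray is divider@(1, 3) ⇒ blocked

+x: clear; +y: blocked by divider; -x: clear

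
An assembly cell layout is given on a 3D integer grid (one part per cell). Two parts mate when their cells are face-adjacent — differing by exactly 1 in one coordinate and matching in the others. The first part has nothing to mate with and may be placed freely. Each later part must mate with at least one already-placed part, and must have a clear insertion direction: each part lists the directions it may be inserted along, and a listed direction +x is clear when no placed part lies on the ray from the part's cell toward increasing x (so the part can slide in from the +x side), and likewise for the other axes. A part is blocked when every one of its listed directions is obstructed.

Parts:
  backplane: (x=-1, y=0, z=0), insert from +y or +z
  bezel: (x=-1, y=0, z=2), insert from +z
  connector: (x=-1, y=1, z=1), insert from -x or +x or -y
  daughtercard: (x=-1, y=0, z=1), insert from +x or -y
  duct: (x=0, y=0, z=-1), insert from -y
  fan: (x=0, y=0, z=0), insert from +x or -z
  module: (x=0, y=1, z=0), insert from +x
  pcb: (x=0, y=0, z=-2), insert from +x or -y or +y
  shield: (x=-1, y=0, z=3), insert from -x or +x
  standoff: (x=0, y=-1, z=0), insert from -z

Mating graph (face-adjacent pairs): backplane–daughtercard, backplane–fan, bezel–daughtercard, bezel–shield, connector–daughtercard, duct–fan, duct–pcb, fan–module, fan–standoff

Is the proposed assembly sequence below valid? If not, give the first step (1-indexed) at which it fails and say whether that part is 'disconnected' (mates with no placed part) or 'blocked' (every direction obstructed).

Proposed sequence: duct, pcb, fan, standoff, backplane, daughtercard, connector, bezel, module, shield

Valid

1. duct@(0, 0, -1) [-y clear] — {duct}
2. pcb@(0, 0, -2) [+x clear] — {duct, pcb}
3. fan@(0, 0, 0) [+x clear] — {duct, fan, pcb}
4. standoff@(0, -1, 0) [-z clear] — {duct, fan, pcb, standoff}
5. backplane@(-1, 0, 0) [+y clear] — {backplane, duct, fan, pcb, standoff}
6. daughtercard@(-1, 0, 1) [+x clear] — {backplane, daughtercard, duct, fan, pcb, standoff}
7. connector@(-1, 1, 1) [-x clear] — {backplane, connector, daughtercard, duct, fan, pcb, standoff}
8. bezel@(-1, 0, 2) [+z clear] — {backplane, bezel, connector, daughtercard, duct, fan, pcb, standoff}
9. module@(0, 1, 0) [+x clear] — {backplane, bezel, connector, daughtercard, duct, fan, module, pcb, standoff}
10. shield@(-1, 0, 3) [-x clear] — {backplane, bezel, connector, daughtercard, duct, fan, module, pcb, shield, standoff}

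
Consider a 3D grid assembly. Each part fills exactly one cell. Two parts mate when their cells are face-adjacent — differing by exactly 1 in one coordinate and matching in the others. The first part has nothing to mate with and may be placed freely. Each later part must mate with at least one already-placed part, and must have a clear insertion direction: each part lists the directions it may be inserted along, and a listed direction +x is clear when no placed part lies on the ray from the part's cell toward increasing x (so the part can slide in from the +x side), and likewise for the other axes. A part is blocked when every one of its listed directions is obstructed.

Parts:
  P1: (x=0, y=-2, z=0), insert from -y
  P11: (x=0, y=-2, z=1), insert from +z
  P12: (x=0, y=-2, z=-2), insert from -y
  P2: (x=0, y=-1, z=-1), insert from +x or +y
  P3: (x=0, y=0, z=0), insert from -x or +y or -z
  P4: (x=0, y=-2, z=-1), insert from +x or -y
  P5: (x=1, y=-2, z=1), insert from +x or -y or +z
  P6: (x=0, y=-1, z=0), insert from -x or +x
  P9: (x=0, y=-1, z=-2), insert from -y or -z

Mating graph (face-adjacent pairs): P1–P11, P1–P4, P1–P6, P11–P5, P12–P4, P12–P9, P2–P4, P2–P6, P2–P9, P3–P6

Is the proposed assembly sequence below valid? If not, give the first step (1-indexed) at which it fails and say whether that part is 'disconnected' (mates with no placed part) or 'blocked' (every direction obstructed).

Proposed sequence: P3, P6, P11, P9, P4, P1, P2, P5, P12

1. P3@(0, 0, 0) [-x clear] — {P3}
2. P6@(0, -1, 0) [-x clear] — {P3, P6}
3. P11@(0, -2, 1) — no placed neighbour ⇒ disconnected

Invalid at step 3 (disconnected)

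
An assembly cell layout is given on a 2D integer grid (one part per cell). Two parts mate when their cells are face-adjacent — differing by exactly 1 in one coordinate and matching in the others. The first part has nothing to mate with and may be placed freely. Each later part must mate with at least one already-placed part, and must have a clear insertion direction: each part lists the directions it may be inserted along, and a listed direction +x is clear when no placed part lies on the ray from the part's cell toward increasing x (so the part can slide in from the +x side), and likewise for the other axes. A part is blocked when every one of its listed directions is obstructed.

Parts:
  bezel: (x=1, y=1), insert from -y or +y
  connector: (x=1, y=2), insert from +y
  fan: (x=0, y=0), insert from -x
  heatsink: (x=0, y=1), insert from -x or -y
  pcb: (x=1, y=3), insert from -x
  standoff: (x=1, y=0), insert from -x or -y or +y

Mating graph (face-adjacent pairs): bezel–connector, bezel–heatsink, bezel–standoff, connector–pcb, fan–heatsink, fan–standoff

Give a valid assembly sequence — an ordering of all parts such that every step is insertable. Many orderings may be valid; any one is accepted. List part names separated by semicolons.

bezel; heatsink; connector; pcb; fan; standoff

1. bezel@(1, 1) [-y clear] — {bezel}
2. heatsink@(0, 1) [-x clear] — {bezel, heatsink}
3. connector@(1, 2) [+y clear] — {bezel, connector, heatsink}
4. pcb@(1, 3) [-x clear] — {bezel, connector, heatsink, pcb}
5. fan@(0, 0) [-x clear] — {bezel, connector, fan, heatsink, pcb}
6. standoff@(1, 0) [-y clear] — {bezel, connector, fan, heatsink, pcb, standoff}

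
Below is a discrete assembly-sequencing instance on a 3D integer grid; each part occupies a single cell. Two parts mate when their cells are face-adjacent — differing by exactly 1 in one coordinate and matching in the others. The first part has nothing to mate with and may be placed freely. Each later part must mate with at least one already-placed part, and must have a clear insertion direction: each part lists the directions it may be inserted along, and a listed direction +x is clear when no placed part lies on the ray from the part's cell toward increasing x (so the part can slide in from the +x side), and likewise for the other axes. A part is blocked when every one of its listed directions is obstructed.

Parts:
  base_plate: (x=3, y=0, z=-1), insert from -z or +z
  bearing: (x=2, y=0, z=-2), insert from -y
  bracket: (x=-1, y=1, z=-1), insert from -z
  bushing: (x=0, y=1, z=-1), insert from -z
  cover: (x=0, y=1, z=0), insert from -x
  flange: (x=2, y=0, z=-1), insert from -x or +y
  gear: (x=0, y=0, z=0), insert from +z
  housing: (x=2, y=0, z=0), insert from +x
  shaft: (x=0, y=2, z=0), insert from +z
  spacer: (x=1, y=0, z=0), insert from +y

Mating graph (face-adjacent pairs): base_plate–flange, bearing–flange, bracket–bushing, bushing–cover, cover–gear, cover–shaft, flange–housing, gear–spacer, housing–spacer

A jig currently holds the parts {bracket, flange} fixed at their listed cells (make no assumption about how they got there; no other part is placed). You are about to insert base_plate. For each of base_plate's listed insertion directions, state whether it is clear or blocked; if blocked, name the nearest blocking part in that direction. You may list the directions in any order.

-z: ray from base_plate(3, 0, -1) has no placed part ⇒ clear
+z: ray from base_plate(3, 0, -1) has no placed part ⇒ clear

+z: clear; -z: clear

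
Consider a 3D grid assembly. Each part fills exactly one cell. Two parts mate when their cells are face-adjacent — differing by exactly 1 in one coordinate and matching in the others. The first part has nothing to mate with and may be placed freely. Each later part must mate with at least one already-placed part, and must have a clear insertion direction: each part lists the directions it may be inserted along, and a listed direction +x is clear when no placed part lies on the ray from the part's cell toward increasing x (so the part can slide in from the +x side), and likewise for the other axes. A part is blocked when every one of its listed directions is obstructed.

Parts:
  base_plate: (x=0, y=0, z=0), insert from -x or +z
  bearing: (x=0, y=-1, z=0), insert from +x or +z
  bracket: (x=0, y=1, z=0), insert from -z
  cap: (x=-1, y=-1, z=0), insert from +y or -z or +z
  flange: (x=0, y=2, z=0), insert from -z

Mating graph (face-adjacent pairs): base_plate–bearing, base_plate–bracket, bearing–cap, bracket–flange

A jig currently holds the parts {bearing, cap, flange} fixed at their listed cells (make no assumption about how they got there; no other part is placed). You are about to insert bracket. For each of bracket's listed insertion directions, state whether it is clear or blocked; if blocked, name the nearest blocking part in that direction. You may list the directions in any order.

-z: ray from bracket(0, 1, 0) has no placed part ⇒ clear

-z: clear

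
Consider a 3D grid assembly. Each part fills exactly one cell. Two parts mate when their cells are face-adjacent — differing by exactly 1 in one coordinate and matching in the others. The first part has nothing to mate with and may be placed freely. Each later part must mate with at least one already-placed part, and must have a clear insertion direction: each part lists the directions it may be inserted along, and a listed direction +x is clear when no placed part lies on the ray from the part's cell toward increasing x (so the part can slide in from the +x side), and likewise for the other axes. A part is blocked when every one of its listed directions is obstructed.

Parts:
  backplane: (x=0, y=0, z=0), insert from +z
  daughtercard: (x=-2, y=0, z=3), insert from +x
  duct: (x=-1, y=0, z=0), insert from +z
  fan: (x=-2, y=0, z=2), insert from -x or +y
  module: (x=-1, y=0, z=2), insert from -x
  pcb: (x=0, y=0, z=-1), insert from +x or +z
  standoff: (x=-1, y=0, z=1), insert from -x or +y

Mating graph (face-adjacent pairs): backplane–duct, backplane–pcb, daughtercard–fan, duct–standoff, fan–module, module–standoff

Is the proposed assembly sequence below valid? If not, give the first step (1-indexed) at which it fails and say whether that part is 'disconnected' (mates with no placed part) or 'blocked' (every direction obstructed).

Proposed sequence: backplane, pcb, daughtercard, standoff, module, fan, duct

1. backplane@(0, 0, 0) [+z clear] — {backplane}
2. pcb@(0, 0, -1) [+x clear] — {backplane, pcb}
3. daughtercard@(-2, 0, 3) — no placed neighbour ⇒ disconnected

Invalid at step 3 (disconnected)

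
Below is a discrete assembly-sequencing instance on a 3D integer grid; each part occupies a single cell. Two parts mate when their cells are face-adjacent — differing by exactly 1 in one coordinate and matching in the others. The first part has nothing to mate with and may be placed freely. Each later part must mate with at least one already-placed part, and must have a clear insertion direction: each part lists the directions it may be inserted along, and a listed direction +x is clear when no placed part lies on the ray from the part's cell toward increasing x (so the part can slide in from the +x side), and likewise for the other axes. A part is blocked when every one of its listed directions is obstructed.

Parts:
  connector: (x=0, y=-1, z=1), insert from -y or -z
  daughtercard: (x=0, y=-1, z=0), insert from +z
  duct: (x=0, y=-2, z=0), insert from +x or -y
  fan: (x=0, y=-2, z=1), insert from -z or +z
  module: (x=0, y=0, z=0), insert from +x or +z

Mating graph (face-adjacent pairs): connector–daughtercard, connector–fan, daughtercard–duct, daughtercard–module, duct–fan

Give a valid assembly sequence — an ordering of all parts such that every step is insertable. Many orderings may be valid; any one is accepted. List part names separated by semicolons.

daughtercard; connector; fan; duct; module

1. daughtercard@(0, -1, 0) [+z clear] — {daughtercard}
2. connector@(0, -1, 1) [-y clear] — {connector, daughtercard}
3. fan@(0, -2, 1) [-z clear] — {connector, daughtercard, fan}
4. duct@(0, -2, 0) [+x clear] — {connector, daughtercard, duct, fan}
5. module@(0, 0, 0) [+x clear] — {connector, daughtercard, duct, fan, module}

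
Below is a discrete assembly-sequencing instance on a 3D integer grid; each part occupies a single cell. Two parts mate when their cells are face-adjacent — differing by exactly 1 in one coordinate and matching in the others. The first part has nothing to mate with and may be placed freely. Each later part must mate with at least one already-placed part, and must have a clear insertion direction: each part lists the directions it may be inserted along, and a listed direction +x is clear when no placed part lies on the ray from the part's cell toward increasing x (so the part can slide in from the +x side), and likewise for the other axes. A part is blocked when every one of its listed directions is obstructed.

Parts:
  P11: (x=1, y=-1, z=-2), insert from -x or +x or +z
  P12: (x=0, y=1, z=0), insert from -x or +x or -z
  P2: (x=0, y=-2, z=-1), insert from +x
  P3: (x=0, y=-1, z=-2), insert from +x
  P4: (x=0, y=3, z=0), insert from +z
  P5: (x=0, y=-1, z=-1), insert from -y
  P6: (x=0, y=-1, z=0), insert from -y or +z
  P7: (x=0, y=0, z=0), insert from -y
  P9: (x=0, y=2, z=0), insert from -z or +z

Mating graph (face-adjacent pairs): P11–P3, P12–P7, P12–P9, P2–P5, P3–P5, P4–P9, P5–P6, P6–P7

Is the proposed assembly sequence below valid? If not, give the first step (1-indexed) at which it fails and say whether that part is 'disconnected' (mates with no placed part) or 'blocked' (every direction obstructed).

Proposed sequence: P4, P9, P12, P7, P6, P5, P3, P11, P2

Valid

1. P4@(0, 3, 0) [+z clear] — {P4}
2. P9@(0, 2, 0) [-z clear] — {P4, P9}
3. P12@(0, 1, 0) [-x clear] — {P12, P4, P9}
4. P7@(0, 0, 0) [-y clear] — {P12, P4, P7, P9}
5. P6@(0, -1, 0) [-y clear] — {P12, P4, P6, P7, P9}
6. P5@(0, -1, -1) [-y clear] — {P12, P4, P5, P6, P7, P9}
7. P3@(0, -1, -2) [+x clear] — {P12, P3, P4, P5, P6, P7, P9}
8. P11@(1, -1, -2) [+x clear] — {P11, P12, P3, P4, P5, P6, P7, P9}
9. P2@(0, -2, -1) [+x clear] — {P11, P12, P2, P3, P4, P5, P6, P7, P9}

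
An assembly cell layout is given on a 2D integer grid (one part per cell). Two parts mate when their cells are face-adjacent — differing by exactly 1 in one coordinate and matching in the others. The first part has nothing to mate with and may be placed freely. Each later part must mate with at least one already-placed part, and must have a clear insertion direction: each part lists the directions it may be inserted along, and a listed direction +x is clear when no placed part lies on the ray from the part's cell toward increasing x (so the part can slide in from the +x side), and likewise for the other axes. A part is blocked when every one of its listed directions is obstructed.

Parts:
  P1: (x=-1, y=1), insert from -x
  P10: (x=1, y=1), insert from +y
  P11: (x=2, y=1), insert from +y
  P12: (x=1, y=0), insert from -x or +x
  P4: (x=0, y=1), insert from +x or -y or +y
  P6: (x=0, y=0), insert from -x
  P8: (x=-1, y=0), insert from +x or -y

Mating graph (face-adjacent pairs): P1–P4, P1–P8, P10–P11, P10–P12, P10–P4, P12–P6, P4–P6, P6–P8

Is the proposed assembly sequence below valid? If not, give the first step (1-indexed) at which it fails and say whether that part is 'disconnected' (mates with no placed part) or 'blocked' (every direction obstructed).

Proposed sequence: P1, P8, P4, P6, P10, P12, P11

1. P1@(-1, 1) [-x clear] — {P1}
2. P8@(-1, 0) [+x clear] — {P1, P8}
3. P4@(0, 1) [+x clear] — {P1, P4, P8}
4. P6@(0, 0) — -x all obstructed ⇒ blocked

Invalid at step 4 (blocked)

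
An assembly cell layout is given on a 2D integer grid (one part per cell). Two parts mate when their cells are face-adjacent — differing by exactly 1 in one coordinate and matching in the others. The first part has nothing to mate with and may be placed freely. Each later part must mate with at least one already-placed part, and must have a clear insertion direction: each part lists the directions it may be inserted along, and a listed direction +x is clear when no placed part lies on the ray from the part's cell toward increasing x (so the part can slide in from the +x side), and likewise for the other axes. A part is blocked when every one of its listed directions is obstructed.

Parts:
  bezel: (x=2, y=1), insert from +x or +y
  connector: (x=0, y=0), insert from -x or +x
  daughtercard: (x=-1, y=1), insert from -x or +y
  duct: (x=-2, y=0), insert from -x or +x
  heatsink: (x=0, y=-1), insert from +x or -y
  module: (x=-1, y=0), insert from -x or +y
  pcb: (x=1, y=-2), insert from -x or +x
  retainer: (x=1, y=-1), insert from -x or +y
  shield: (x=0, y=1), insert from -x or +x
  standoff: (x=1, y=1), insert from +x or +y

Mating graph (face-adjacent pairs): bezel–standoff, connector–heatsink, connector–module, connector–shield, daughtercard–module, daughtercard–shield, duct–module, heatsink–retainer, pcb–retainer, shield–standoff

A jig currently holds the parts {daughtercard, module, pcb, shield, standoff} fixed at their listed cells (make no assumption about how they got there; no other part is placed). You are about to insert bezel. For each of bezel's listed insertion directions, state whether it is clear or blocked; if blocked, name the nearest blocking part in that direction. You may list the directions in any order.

+x: clear; +y: clear

+x: ray from bezel(2, 1) has no placed part ⇒ clear
+y: ray from bezel(2, 1) has no placed part ⇒ clear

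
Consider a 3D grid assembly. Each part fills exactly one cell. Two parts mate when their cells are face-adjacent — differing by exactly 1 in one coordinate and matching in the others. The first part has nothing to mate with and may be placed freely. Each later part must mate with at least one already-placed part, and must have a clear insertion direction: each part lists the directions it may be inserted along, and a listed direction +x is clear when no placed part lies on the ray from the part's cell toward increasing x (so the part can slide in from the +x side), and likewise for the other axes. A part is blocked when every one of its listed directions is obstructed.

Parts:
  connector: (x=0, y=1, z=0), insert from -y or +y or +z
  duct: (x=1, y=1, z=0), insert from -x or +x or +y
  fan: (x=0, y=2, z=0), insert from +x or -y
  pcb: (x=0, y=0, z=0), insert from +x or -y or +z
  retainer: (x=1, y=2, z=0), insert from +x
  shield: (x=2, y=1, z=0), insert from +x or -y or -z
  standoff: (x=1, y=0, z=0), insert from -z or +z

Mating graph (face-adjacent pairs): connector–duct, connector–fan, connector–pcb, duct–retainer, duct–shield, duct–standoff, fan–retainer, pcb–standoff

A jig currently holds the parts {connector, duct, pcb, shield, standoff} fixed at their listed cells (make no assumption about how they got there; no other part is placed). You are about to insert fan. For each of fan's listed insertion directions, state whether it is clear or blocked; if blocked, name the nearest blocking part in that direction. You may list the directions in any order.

+x: ray from fan(0, 2, 0) has no placed part ⇒ clear
-y: nearest on ray is connector@(0, 1, 0) ⇒ blocked

+x: clear; -y: blocked by connector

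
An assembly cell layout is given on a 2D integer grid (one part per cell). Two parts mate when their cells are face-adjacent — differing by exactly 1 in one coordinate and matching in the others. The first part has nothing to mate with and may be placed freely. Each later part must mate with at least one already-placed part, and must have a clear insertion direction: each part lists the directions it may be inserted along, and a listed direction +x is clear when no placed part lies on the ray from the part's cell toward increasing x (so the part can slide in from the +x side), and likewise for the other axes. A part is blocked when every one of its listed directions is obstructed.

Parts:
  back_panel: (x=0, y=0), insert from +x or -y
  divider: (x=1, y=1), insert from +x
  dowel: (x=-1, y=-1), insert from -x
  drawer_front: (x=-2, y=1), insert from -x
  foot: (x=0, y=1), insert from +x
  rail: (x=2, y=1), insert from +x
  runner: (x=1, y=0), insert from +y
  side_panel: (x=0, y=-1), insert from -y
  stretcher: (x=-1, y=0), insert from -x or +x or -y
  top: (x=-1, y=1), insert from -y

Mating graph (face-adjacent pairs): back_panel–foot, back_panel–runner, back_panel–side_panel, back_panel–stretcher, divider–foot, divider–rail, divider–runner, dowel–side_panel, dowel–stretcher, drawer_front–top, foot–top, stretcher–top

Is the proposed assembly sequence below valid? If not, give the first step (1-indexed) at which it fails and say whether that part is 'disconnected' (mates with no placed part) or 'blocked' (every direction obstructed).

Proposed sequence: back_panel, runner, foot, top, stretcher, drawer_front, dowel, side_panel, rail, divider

1. back_panel@(0, 0) [+x clear] — {back_panel}
2. runner@(1, 0) [+y clear] — {back_panel, runner}
3. foot@(0, 1) [+x clear] — {back_panel, foot, runner}
4. top@(-1, 1) [-y clear] — {back_panel, foot, runner, top}
5. stretcher@(-1, 0) [-x clear] — {back_panel, foot, runner, stretcher, top}
6. drawer_front@(-2, 1) [-x clear] — {back_panel, drawer_front, foot, runner, stretcher, top}
7. dowel@(-1, -1) [-x clear] — {back_panel, dowel, drawer_front, foot, runner, stretcher, top}
8. side_panel@(0, -1) [-y clear] — {back_panel, dowel, drawer_front, foot, runner, side_panel, stretcher, top}
9. rail@(2, 1) — no placed neighbour ⇒ disconnected

Invalid at step 9 (disconnected)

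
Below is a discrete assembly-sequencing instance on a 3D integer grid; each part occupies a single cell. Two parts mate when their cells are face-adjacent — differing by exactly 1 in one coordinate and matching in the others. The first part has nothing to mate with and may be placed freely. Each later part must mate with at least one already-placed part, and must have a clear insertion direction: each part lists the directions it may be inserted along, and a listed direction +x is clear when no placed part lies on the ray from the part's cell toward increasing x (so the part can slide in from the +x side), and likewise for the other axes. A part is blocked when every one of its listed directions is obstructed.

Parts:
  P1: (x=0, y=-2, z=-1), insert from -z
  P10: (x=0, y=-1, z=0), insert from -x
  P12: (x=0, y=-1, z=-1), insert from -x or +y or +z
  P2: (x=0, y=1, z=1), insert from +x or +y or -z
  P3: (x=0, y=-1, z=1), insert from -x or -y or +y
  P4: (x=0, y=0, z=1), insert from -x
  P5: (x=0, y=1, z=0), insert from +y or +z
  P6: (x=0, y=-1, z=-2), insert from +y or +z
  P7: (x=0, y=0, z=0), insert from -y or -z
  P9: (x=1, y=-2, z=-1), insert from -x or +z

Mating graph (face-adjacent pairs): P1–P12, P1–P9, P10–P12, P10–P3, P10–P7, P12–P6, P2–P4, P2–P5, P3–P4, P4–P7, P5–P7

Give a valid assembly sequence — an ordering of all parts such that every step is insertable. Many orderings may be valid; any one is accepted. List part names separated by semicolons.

P4; P3; P7; P5; P2; P10; P12; P1; P9; P6

1. P4@(0, 0, 1) [-x clear] — {P4}
2. P3@(0, -1, 1) [-x clear] — {P3, P4}
3. P7@(0, 0, 0) [-y clear] — {P3, P4, P7}
4. P5@(0, 1, 0) [+y clear] — {P3, P4, P5, P7}
5. P2@(0, 1, 1) [+x clear] — {P2, P3, P4, P5, P7}
6. P10@(0, -1, 0) [-x clear] — {P10, P2, P3, P4, P5, P7}
7. P12@(0, -1, -1) [-x clear] — {P10, P12, P2, P3, P4, P5, P7}
8. P1@(0, -2, -1) [-z clear] — {P1, P10, P12, P2, P3, P4, P5, P7}
9. P9@(1, -2, -1) [+z clear] — {P1, P10, P12, P2, P3, P4, P5, P7, P9}
10. P6@(0, -1, -2) [+y clear] — {P1, P10, P12, P2, P3, P4, P5, P6, P7, P9}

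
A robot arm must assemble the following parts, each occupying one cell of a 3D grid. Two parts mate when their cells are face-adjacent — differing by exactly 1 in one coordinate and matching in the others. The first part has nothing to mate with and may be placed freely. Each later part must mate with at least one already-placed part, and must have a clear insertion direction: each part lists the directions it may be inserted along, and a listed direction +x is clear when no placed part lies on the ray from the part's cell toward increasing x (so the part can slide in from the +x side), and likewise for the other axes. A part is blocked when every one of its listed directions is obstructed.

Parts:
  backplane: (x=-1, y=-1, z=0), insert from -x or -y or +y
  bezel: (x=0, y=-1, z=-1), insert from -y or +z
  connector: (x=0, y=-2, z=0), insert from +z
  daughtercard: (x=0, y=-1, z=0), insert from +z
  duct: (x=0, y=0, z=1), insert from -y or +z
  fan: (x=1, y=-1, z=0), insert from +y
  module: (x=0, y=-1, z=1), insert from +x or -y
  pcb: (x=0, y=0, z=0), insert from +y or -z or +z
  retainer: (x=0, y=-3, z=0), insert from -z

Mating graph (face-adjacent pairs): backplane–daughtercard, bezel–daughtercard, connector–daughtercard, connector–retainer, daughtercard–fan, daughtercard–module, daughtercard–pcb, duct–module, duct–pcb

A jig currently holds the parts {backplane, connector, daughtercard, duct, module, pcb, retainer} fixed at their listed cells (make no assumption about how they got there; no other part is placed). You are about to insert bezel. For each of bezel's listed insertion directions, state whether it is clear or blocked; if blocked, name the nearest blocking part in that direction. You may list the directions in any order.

-y: ray from bezel(0, -1, -1) has no placed part ⇒ clear
+z: nearest on ray is daughtercard@(0, -1, 0) ⇒ blocked

+z: blocked by daughtercard; -y: clear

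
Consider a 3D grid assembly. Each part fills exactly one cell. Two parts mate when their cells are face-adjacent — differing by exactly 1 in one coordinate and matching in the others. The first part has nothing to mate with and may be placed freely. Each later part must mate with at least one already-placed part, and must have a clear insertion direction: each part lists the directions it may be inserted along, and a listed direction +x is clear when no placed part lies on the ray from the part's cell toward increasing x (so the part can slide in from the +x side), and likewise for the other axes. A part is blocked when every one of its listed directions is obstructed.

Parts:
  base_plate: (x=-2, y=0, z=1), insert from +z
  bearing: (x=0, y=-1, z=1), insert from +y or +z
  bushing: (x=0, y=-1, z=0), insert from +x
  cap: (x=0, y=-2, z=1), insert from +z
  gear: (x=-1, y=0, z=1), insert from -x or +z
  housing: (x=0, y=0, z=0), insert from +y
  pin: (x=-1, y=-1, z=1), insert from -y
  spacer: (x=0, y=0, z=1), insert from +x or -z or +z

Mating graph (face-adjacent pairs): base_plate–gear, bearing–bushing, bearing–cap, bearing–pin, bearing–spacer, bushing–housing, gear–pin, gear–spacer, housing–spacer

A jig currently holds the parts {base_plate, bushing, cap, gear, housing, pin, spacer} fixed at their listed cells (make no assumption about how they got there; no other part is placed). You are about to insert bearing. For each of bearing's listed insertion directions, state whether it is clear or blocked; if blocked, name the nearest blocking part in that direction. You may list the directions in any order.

+y: nearest on ray is spacer@(0, 0, 1) ⇒ blocked
+z: ray from bearing(0, -1, 1) has no placed part ⇒ clear

+y: blocked by spacer; +z: clear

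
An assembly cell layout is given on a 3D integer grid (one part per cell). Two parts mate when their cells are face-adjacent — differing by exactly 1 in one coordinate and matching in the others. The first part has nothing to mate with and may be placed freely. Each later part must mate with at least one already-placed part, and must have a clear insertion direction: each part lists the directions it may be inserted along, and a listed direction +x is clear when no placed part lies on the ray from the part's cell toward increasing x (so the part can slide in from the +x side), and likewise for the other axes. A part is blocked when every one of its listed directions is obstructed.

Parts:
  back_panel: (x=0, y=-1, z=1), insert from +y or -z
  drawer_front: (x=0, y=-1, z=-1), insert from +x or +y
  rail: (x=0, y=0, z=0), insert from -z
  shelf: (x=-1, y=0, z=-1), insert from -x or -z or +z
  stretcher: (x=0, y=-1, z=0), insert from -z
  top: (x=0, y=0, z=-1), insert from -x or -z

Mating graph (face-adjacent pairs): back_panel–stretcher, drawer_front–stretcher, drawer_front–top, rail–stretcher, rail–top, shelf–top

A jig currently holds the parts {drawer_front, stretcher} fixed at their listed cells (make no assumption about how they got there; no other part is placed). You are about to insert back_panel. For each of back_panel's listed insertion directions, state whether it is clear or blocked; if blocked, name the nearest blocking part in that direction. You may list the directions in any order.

+y: ray from back_panel(0, -1, 1) has no placed part ⇒ clear
-z: nearest on ray is stretcher@(0, -1, 0) ⇒ blocked

+y: clear; -z: blocked by stretcher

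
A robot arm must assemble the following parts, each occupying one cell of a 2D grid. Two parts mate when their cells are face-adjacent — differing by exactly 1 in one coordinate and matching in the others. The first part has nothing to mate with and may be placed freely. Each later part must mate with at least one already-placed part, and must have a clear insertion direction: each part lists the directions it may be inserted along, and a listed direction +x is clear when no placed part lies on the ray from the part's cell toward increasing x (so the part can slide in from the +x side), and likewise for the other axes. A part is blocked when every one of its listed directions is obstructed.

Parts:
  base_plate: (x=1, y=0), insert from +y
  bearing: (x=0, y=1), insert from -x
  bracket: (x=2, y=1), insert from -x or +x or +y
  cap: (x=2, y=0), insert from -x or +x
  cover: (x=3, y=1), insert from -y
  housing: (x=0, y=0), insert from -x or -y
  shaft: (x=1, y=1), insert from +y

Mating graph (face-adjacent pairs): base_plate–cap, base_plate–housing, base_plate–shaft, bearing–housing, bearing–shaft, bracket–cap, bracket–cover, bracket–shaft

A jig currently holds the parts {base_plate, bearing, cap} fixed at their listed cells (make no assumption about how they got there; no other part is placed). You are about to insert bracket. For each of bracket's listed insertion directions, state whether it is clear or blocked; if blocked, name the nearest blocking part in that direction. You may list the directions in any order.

+x: clear; +y: clear; -x: blocked by bearing

-x: nearest on ray is bearing@(0, 1) ⇒ blocked
+x: ray from bracket(2, 1) has no placed part ⇒ clear
+y: ray from bracket(2, 1) has no placed part ⇒ clear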